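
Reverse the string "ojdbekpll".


Input: ojdbekpll
Reading characters right to left:
  Position 8: 'l'
  Position 7: 'l'
  Position 6: 'p'
  Position 5: 'k'
  Position 4: 'e'
  Position 3: 'b'
  Position 2: 'd'
  Position 1: 'j'
  Position 0: 'o'
Reversed: llpkebdjo

llpkebdjo


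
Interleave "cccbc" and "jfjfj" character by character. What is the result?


Interleaving "cccbc" and "jfjfj":
  Position 0: 'c' from first, 'j' from second => "cj"
  Position 1: 'c' from first, 'f' from second => "cf"
  Position 2: 'c' from first, 'j' from second => "cj"
  Position 3: 'b' from first, 'f' from second => "bf"
  Position 4: 'c' from first, 'j' from second => "cj"
Result: cjcfcjbfcj

cjcfcjbfcj


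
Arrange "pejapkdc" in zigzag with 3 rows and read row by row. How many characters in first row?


Zigzag "pejapkdc" into 3 rows:
Placing characters:
  'p' => row 0
  'e' => row 1
  'j' => row 2
  'a' => row 1
  'p' => row 0
  'k' => row 1
  'd' => row 2
  'c' => row 1
Rows:
  Row 0: "pp"
  Row 1: "eakc"
  Row 2: "jd"
First row length: 2

2


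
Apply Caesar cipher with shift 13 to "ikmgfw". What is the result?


Caesar cipher: shift "ikmgfw" by 13
  'i' (pos 8) + 13 = pos 21 = 'v'
  'k' (pos 10) + 13 = pos 23 = 'x'
  'm' (pos 12) + 13 = pos 25 = 'z'
  'g' (pos 6) + 13 = pos 19 = 't'
  'f' (pos 5) + 13 = pos 18 = 's'
  'w' (pos 22) + 13 = pos 9 = 'j'
Result: vxztsj

vxztsj


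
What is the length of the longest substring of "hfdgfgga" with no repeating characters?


Input: "hfdgfgga"
Sliding window (track last position of each char):
  Position 0 ('h'): window [0,0] length 1 -- new best
  Position 1 ('f'): window [0,1] length 2 -- new best
  Position 2 ('d'): window [0,2] length 3 -- new best
  Position 3 ('g'): window [0,3] length 4 -- new best
  Position 4 ('f'): repeat (last at 1), move window start to 2
  Position 4 ('f'): window [2,4] length 3
  Position 5 ('g'): repeat (last at 3), move window start to 4
  Position 5 ('g'): window [4,5] length 2
  Position 6 ('g'): repeat (last at 5), move window start to 6
  Position 6 ('g'): window [6,6] length 1
  Position 7 ('a'): window [6,7] length 2
Longest substring with no repeats: "hfdg" with length 4

4


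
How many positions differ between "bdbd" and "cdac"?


Comparing "bdbd" and "cdac" position by position:
  Position 0: 'b' vs 'c' => DIFFER
  Position 1: 'd' vs 'd' => same
  Position 2: 'b' vs 'a' => DIFFER
  Position 3: 'd' vs 'c' => DIFFER
Positions that differ: 3

3


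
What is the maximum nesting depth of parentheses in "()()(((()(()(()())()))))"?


Input: "()()(((()(()(()())()))))"
Tracking depth:
  Position 0 '(': depth becomes 1
  Position 1 ')': depth becomes 0
  Position 2 '(': depth becomes 1
  Position 3 ')': depth becomes 0
  Position 4 '(': depth becomes 1
  Position 5 '(': depth becomes 2
  Position 6 '(': depth becomes 3
  Position 7 '(': depth becomes 4
  Position 8 ')': depth becomes 3
  Position 9 '(': depth becomes 4
  Position 10 '(': depth becomes 5
  Position 11 ')': depth becomes 4
  Position 12 '(': depth becomes 5
  Position 13 '(': depth becomes 6
  Position 14 ')': depth becomes 5
  Position 15 '(': depth becomes 6
  Position 16 ')': depth becomes 5
  Position 17 ')': depth becomes 4
  Position 18 '(': depth becomes 5
  Position 19 ')': depth becomes 4
  Position 20 ')': depth becomes 3
  Position 21 ')': depth becomes 2
  Position 22 ')': depth becomes 1
  Position 23 ')': depth becomes 0
Maximum depth reached: 6

6


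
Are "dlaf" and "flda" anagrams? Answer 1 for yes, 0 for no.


Strings: "dlaf", "flda"
Sorted first:  adfl
Sorted second: adfl
Sorted forms match => anagrams

1


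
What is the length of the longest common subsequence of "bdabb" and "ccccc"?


LCS of "bdabb" and "ccccc"
DP table:
           c    c    c    c    c
      0    0    0    0    0    0
  b   0    0    0    0    0    0
  d   0    0    0    0    0    0
  a   0    0    0    0    0    0
  b   0    0    0    0    0    0
  b   0    0    0    0    0    0
LCS length = dp[5][5] = 0

0


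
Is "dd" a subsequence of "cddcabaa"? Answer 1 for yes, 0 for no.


Check if "dd" is a subsequence of "cddcabaa"
Greedy scan:
  Position 0 ('c'): no match needed
  Position 1 ('d'): matches sub[0] = 'd'
  Position 2 ('d'): matches sub[1] = 'd'
  Position 3 ('c'): no match needed
  Position 4 ('a'): no match needed
  Position 5 ('b'): no match needed
  Position 6 ('a'): no match needed
  Position 7 ('a'): no match needed
All 2 characters matched => is a subsequence

1


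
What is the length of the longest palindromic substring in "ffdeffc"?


Input: "ffdeffc"
Checking substrings for palindromes:
  [0:2] "ff" (len 2) => palindrome
  [4:6] "ff" (len 2) => palindrome
Longest palindromic substring: "ff" with length 2

2


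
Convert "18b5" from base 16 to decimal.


Input: "18b5" in base 16
Positional expansion:
  Digit '1' (value 1) x 16^3 = 4096
  Digit '8' (value 8) x 16^2 = 2048
  Digit 'b' (value 11) x 16^1 = 176
  Digit '5' (value 5) x 16^0 = 5
Sum = 6325

6325


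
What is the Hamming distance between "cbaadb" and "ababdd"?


Comparing "cbaadb" and "ababdd" position by position:
  Position 0: 'c' vs 'a' => differ
  Position 1: 'b' vs 'b' => same
  Position 2: 'a' vs 'a' => same
  Position 3: 'a' vs 'b' => differ
  Position 4: 'd' vs 'd' => same
  Position 5: 'b' vs 'd' => differ
Total differences (Hamming distance): 3

3


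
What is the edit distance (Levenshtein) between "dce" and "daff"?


Computing edit distance: "dce" -> "daff"
DP table:
           d    a    f    f
      0    1    2    3    4
  d   1    0    1    2    3
  c   2    1    1    2    3
  e   3    2    2    2    3
Edit distance = dp[3][4] = 3

3


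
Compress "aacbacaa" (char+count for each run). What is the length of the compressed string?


Input: aacbacaa
Runs:
  'a' x 2 => "a2"
  'c' x 1 => "c1"
  'b' x 1 => "b1"
  'a' x 1 => "a1"
  'c' x 1 => "c1"
  'a' x 2 => "a2"
Compressed: "a2c1b1a1c1a2"
Compressed length: 12

12


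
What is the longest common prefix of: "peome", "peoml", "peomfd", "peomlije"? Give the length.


Words: peome, peoml, peomfd, peomlije
  Position 0: all 'p' => match
  Position 1: all 'e' => match
  Position 2: all 'o' => match
  Position 3: all 'm' => match
  Position 4: ('e', 'l', 'f', 'l') => mismatch, stop
LCP = "peom" (length 4)

4


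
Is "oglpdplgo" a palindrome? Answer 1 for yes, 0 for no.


Input: oglpdplgo
Reversed: oglpdplgo
  Compare pos 0 ('o') with pos 8 ('o'): match
  Compare pos 1 ('g') with pos 7 ('g'): match
  Compare pos 2 ('l') with pos 6 ('l'): match
  Compare pos 3 ('p') with pos 5 ('p'): match
Result: palindrome

1


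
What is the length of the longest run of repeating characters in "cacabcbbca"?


Input: "cacabcbbca"
Scanning for longest run:
  Position 1 ('a'): new char, reset run to 1
  Position 2 ('c'): new char, reset run to 1
  Position 3 ('a'): new char, reset run to 1
  Position 4 ('b'): new char, reset run to 1
  Position 5 ('c'): new char, reset run to 1
  Position 6 ('b'): new char, reset run to 1
  Position 7 ('b'): continues run of 'b', length=2
  Position 8 ('c'): new char, reset run to 1
  Position 9 ('a'): new char, reset run to 1
Longest run: 'b' with length 2

2


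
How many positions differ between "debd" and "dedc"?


Comparing "debd" and "dedc" position by position:
  Position 0: 'd' vs 'd' => same
  Position 1: 'e' vs 'e' => same
  Position 2: 'b' vs 'd' => DIFFER
  Position 3: 'd' vs 'c' => DIFFER
Positions that differ: 2

2


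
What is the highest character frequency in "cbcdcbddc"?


Input: cbcdcbddc
Character counts:
  'b': 2
  'c': 4
  'd': 3
Maximum frequency: 4

4


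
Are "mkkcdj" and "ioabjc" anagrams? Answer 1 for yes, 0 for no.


Strings: "mkkcdj", "ioabjc"
Sorted first:  cdjkkm
Sorted second: abcijo
Differ at position 0: 'c' vs 'a' => not anagrams

0


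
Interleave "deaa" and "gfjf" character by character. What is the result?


Interleaving "deaa" and "gfjf":
  Position 0: 'd' from first, 'g' from second => "dg"
  Position 1: 'e' from first, 'f' from second => "ef"
  Position 2: 'a' from first, 'j' from second => "aj"
  Position 3: 'a' from first, 'f' from second => "af"
Result: dgefajaf

dgefajaf


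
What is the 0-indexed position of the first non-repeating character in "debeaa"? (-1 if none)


Input: debeaa
Character frequencies:
  'a': 2
  'b': 1
  'd': 1
  'e': 2
Scanning left to right for freq == 1:
  Position 0 ('d'): unique! => answer = 0

0


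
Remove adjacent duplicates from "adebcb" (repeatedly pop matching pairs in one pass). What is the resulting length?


Input: adebcb
Stack-based adjacent duplicate removal:
  Read 'a': push. Stack: a
  Read 'd': push. Stack: ad
  Read 'e': push. Stack: ade
  Read 'b': push. Stack: adeb
  Read 'c': push. Stack: adebc
  Read 'b': push. Stack: adebcb
Final stack: "adebcb" (length 6)

6


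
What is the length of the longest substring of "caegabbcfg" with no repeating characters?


Input: "caegabbcfg"
Sliding window (track last position of each char):
  Position 0 ('c'): window [0,0] length 1 -- new best
  Position 1 ('a'): window [0,1] length 2 -- new best
  Position 2 ('e'): window [0,2] length 3 -- new best
  Position 3 ('g'): window [0,3] length 4 -- new best
  Position 4 ('a'): repeat (last at 1), move window start to 2
  Position 4 ('a'): window [2,4] length 3
  Position 5 ('b'): window [2,5] length 4
  Position 6 ('b'): repeat (last at 5), move window start to 6
  Position 6 ('b'): window [6,6] length 1
  Position 7 ('c'): window [6,7] length 2
  Position 8 ('f'): window [6,8] length 3
  Position 9 ('g'): window [6,9] length 4
Longest substring with no repeats: "caeg" with length 4

4


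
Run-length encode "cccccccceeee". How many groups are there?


Input: cccccccceeee
Scanning for consecutive runs:
  Group 1: 'c' x 8 (positions 0-7)
  Group 2: 'e' x 4 (positions 8-11)
Total groups: 2

2


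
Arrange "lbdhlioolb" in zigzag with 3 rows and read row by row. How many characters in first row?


Zigzag "lbdhlioolb" into 3 rows:
Placing characters:
  'l' => row 0
  'b' => row 1
  'd' => row 2
  'h' => row 1
  'l' => row 0
  'i' => row 1
  'o' => row 2
  'o' => row 1
  'l' => row 0
  'b' => row 1
Rows:
  Row 0: "lll"
  Row 1: "bhiob"
  Row 2: "do"
First row length: 3

3


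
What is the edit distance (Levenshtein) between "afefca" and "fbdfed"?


Computing edit distance: "afefca" -> "fbdfed"
DP table:
           f    b    d    f    e    d
      0    1    2    3    4    5    6
  a   1    1    2    3    4    5    6
  f   2    1    2    3    3    4    5
  e   3    2    2    3    4    3    4
  f   4    3    3    3    3    4    4
  c   5    4    4    4    4    4    5
  a   6    5    5    5    5    5    5
Edit distance = dp[6][6] = 5

5


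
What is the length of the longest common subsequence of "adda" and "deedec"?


LCS of "adda" and "deedec"
DP table:
           d    e    e    d    e    c
      0    0    0    0    0    0    0
  a   0    0    0    0    0    0    0
  d   0    1    1    1    1    1    1
  d   0    1    1    1    2    2    2
  a   0    1    1    1    2    2    2
LCS length = dp[4][6] = 2

2


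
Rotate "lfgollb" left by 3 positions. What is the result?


Input: "lfgollb", rotate left by 3
First 3 characters: "lfg"
Remaining characters: "ollb"
Concatenate remaining + first: "ollb" + "lfg" = "ollblfg"

ollblfg


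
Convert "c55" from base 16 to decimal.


Input: "c55" in base 16
Positional expansion:
  Digit 'c' (value 12) x 16^2 = 3072
  Digit '5' (value 5) x 16^1 = 80
  Digit '5' (value 5) x 16^0 = 5
Sum = 3157

3157


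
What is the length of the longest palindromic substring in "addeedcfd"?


Input: "addeedcfd"
Checking substrings for palindromes:
  [2:6] "deed" (len 4) => palindrome
  [1:3] "dd" (len 2) => palindrome
  [3:5] "ee" (len 2) => palindrome
Longest palindromic substring: "deed" with length 4

4


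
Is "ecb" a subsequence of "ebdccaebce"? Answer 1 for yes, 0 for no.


Check if "ecb" is a subsequence of "ebdccaebce"
Greedy scan:
  Position 0 ('e'): matches sub[0] = 'e'
  Position 1 ('b'): no match needed
  Position 2 ('d'): no match needed
  Position 3 ('c'): matches sub[1] = 'c'
  Position 4 ('c'): no match needed
  Position 5 ('a'): no match needed
  Position 6 ('e'): no match needed
  Position 7 ('b'): matches sub[2] = 'b'
  Position 8 ('c'): no match needed
  Position 9 ('e'): no match needed
All 3 characters matched => is a subsequence

1


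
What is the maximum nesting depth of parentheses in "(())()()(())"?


Input: "(())()()(())"
Tracking depth:
  Position 0 '(': depth becomes 1
  Position 1 '(': depth becomes 2
  Position 2 ')': depth becomes 1
  Position 3 ')': depth becomes 0
  Position 4 '(': depth becomes 1
  Position 5 ')': depth becomes 0
  Position 6 '(': depth becomes 1
  Position 7 ')': depth becomes 0
  Position 8 '(': depth becomes 1
  Position 9 '(': depth becomes 2
  Position 10 ')': depth becomes 1
  Position 11 ')': depth becomes 0
Maximum depth reached: 2

2


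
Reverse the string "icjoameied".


Input: icjoameied
Reading characters right to left:
  Position 9: 'd'
  Position 8: 'e'
  Position 7: 'i'
  Position 6: 'e'
  Position 5: 'm'
  Position 4: 'a'
  Position 3: 'o'
  Position 2: 'j'
  Position 1: 'c'
  Position 0: 'i'
Reversed: deiemaojci

deiemaojci


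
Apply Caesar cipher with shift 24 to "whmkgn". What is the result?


Caesar cipher: shift "whmkgn" by 24
  'w' (pos 22) + 24 = pos 20 = 'u'
  'h' (pos 7) + 24 = pos 5 = 'f'
  'm' (pos 12) + 24 = pos 10 = 'k'
  'k' (pos 10) + 24 = pos 8 = 'i'
  'g' (pos 6) + 24 = pos 4 = 'e'
  'n' (pos 13) + 24 = pos 11 = 'l'
Result: ufkiel

ufkiel


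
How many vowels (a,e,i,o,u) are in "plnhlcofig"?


Input: plnhlcofig
Checking each character:
  'p' at position 0: consonant
  'l' at position 1: consonant
  'n' at position 2: consonant
  'h' at position 3: consonant
  'l' at position 4: consonant
  'c' at position 5: consonant
  'o' at position 6: vowel (running total: 1)
  'f' at position 7: consonant
  'i' at position 8: vowel (running total: 2)
  'g' at position 9: consonant
Total vowels: 2

2


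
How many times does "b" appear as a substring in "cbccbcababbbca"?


Searching for "b" in "cbccbcababbbca"
Scanning each position:
  Position 0: "c" => no
  Position 1: "b" => MATCH
  Position 2: "c" => no
  Position 3: "c" => no
  Position 4: "b" => MATCH
  Position 5: "c" => no
  Position 6: "a" => no
  Position 7: "b" => MATCH
  Position 8: "a" => no
  Position 9: "b" => MATCH
  Position 10: "b" => MATCH
  Position 11: "b" => MATCH
  Position 12: "c" => no
  Position 13: "a" => no
Total occurrences: 6

6


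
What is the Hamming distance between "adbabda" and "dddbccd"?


Comparing "adbabda" and "dddbccd" position by position:
  Position 0: 'a' vs 'd' => differ
  Position 1: 'd' vs 'd' => same
  Position 2: 'b' vs 'd' => differ
  Position 3: 'a' vs 'b' => differ
  Position 4: 'b' vs 'c' => differ
  Position 5: 'd' vs 'c' => differ
  Position 6: 'a' vs 'd' => differ
Total differences (Hamming distance): 6

6


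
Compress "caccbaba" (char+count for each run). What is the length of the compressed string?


Input: caccbaba
Runs:
  'c' x 1 => "c1"
  'a' x 1 => "a1"
  'c' x 2 => "c2"
  'b' x 1 => "b1"
  'a' x 1 => "a1"
  'b' x 1 => "b1"
  'a' x 1 => "a1"
Compressed: "c1a1c2b1a1b1a1"
Compressed length: 14

14


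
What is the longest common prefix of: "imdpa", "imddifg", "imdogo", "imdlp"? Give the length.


Words: imdpa, imddifg, imdogo, imdlp
  Position 0: all 'i' => match
  Position 1: all 'm' => match
  Position 2: all 'd' => match
  Position 3: ('p', 'd', 'o', 'l') => mismatch, stop
LCP = "imd" (length 3)

3


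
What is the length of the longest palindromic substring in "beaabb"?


Input: "beaabb"
Checking substrings for palindromes:
  [2:4] "aa" (len 2) => palindrome
  [4:6] "bb" (len 2) => palindrome
Longest palindromic substring: "aa" with length 2

2


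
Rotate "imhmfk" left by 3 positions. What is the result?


Input: "imhmfk", rotate left by 3
First 3 characters: "imh"
Remaining characters: "mfk"
Concatenate remaining + first: "mfk" + "imh" = "mfkimh"

mfkimh


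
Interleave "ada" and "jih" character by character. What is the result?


Interleaving "ada" and "jih":
  Position 0: 'a' from first, 'j' from second => "aj"
  Position 1: 'd' from first, 'i' from second => "di"
  Position 2: 'a' from first, 'h' from second => "ah"
Result: ajdiah

ajdiah


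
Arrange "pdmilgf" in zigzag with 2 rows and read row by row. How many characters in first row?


Zigzag "pdmilgf" into 2 rows:
Placing characters:
  'p' => row 0
  'd' => row 1
  'm' => row 0
  'i' => row 1
  'l' => row 0
  'g' => row 1
  'f' => row 0
Rows:
  Row 0: "pmlf"
  Row 1: "dig"
First row length: 4

4


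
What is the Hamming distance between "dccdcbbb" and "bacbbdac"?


Comparing "dccdcbbb" and "bacbbdac" position by position:
  Position 0: 'd' vs 'b' => differ
  Position 1: 'c' vs 'a' => differ
  Position 2: 'c' vs 'c' => same
  Position 3: 'd' vs 'b' => differ
  Position 4: 'c' vs 'b' => differ
  Position 5: 'b' vs 'd' => differ
  Position 6: 'b' vs 'a' => differ
  Position 7: 'b' vs 'c' => differ
Total differences (Hamming distance): 7

7


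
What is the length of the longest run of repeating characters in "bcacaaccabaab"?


Input: "bcacaaccabaab"
Scanning for longest run:
  Position 1 ('c'): new char, reset run to 1
  Position 2 ('a'): new char, reset run to 1
  Position 3 ('c'): new char, reset run to 1
  Position 4 ('a'): new char, reset run to 1
  Position 5 ('a'): continues run of 'a', length=2
  Position 6 ('c'): new char, reset run to 1
  Position 7 ('c'): continues run of 'c', length=2
  Position 8 ('a'): new char, reset run to 1
  Position 9 ('b'): new char, reset run to 1
  Position 10 ('a'): new char, reset run to 1
  Position 11 ('a'): continues run of 'a', length=2
  Position 12 ('b'): new char, reset run to 1
Longest run: 'a' with length 2

2


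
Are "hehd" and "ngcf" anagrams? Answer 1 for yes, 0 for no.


Strings: "hehd", "ngcf"
Sorted first:  dehh
Sorted second: cfgn
Differ at position 0: 'd' vs 'c' => not anagrams

0


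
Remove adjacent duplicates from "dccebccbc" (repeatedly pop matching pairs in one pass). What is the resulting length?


Input: dccebccbc
Stack-based adjacent duplicate removal:
  Read 'd': push. Stack: d
  Read 'c': push. Stack: dc
  Read 'c': matches stack top 'c' => pop. Stack: d
  Read 'e': push. Stack: de
  Read 'b': push. Stack: deb
  Read 'c': push. Stack: debc
  Read 'c': matches stack top 'c' => pop. Stack: deb
  Read 'b': matches stack top 'b' => pop. Stack: de
  Read 'c': push. Stack: dec
Final stack: "dec" (length 3)

3


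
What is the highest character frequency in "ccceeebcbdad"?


Input: ccceeebcbdad
Character counts:
  'a': 1
  'b': 2
  'c': 4
  'd': 2
  'e': 3
Maximum frequency: 4

4


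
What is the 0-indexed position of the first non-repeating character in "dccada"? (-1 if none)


Input: dccada
Character frequencies:
  'a': 2
  'c': 2
  'd': 2
Scanning left to right for freq == 1:
  Position 0 ('d'): freq=2, skip
  Position 1 ('c'): freq=2, skip
  Position 2 ('c'): freq=2, skip
  Position 3 ('a'): freq=2, skip
  Position 4 ('d'): freq=2, skip
  Position 5 ('a'): freq=2, skip
  No unique character found => answer = -1

-1


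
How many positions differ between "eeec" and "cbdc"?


Comparing "eeec" and "cbdc" position by position:
  Position 0: 'e' vs 'c' => DIFFER
  Position 1: 'e' vs 'b' => DIFFER
  Position 2: 'e' vs 'd' => DIFFER
  Position 3: 'c' vs 'c' => same
Positions that differ: 3

3


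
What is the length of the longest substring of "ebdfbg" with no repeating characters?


Input: "ebdfbg"
Sliding window (track last position of each char):
  Position 0 ('e'): window [0,0] length 1 -- new best
  Position 1 ('b'): window [0,1] length 2 -- new best
  Position 2 ('d'): window [0,2] length 3 -- new best
  Position 3 ('f'): window [0,3] length 4 -- new best
  Position 4 ('b'): repeat (last at 1), move window start to 2
  Position 4 ('b'): window [2,4] length 3
  Position 5 ('g'): window [2,5] length 4
Longest substring with no repeats: "ebdf" with length 4

4


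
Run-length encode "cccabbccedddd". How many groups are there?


Input: cccabbccedddd
Scanning for consecutive runs:
  Group 1: 'c' x 3 (positions 0-2)
  Group 2: 'a' x 1 (positions 3-3)
  Group 3: 'b' x 2 (positions 4-5)
  Group 4: 'c' x 2 (positions 6-7)
  Group 5: 'e' x 1 (positions 8-8)
  Group 6: 'd' x 4 (positions 9-12)
Total groups: 6

6


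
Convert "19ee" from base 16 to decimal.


Input: "19ee" in base 16
Positional expansion:
  Digit '1' (value 1) x 16^3 = 4096
  Digit '9' (value 9) x 16^2 = 2304
  Digit 'e' (value 14) x 16^1 = 224
  Digit 'e' (value 14) x 16^0 = 14
Sum = 6638

6638


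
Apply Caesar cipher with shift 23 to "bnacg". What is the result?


Caesar cipher: shift "bnacg" by 23
  'b' (pos 1) + 23 = pos 24 = 'y'
  'n' (pos 13) + 23 = pos 10 = 'k'
  'a' (pos 0) + 23 = pos 23 = 'x'
  'c' (pos 2) + 23 = pos 25 = 'z'
  'g' (pos 6) + 23 = pos 3 = 'd'
Result: ykxzd

ykxzd


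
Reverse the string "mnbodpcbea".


Input: mnbodpcbea
Reading characters right to left:
  Position 9: 'a'
  Position 8: 'e'
  Position 7: 'b'
  Position 6: 'c'
  Position 5: 'p'
  Position 4: 'd'
  Position 3: 'o'
  Position 2: 'b'
  Position 1: 'n'
  Position 0: 'm'
Reversed: aebcpdobnm

aebcpdobnm


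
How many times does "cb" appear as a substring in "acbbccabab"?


Searching for "cb" in "acbbccabab"
Scanning each position:
  Position 0: "ac" => no
  Position 1: "cb" => MATCH
  Position 2: "bb" => no
  Position 3: "bc" => no
  Position 4: "cc" => no
  Position 5: "ca" => no
  Position 6: "ab" => no
  Position 7: "ba" => no
  Position 8: "ab" => no
Total occurrences: 1

1


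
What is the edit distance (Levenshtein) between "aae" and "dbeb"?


Computing edit distance: "aae" -> "dbeb"
DP table:
           d    b    e    b
      0    1    2    3    4
  a   1    1    2    3    4
  a   2    2    2    3    4
  e   3    3    3    2    3
Edit distance = dp[3][4] = 3

3


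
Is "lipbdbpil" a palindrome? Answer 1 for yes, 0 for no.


Input: lipbdbpil
Reversed: lipbdbpil
  Compare pos 0 ('l') with pos 8 ('l'): match
  Compare pos 1 ('i') with pos 7 ('i'): match
  Compare pos 2 ('p') with pos 6 ('p'): match
  Compare pos 3 ('b') with pos 5 ('b'): match
Result: palindrome

1


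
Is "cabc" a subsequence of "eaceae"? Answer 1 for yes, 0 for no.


Check if "cabc" is a subsequence of "eaceae"
Greedy scan:
  Position 0 ('e'): no match needed
  Position 1 ('a'): no match needed
  Position 2 ('c'): matches sub[0] = 'c'
  Position 3 ('e'): no match needed
  Position 4 ('a'): matches sub[1] = 'a'
  Position 5 ('e'): no match needed
Only matched 2/4 characters => not a subsequence

0


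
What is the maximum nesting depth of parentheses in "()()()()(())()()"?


Input: "()()()()(())()()"
Tracking depth:
  Position 0 '(': depth becomes 1
  Position 1 ')': depth becomes 0
  Position 2 '(': depth becomes 1
  Position 3 ')': depth becomes 0
  Position 4 '(': depth becomes 1
  Position 5 ')': depth becomes 0
  Position 6 '(': depth becomes 1
  Position 7 ')': depth becomes 0
  Position 8 '(': depth becomes 1
  Position 9 '(': depth becomes 2
  Position 10 ')': depth becomes 1
  Position 11 ')': depth becomes 0
  Position 12 '(': depth becomes 1
  Position 13 ')': depth becomes 0
  Position 14 '(': depth becomes 1
  Position 15 ')': depth becomes 0
Maximum depth reached: 2

2


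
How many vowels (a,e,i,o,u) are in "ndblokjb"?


Input: ndblokjb
Checking each character:
  'n' at position 0: consonant
  'd' at position 1: consonant
  'b' at position 2: consonant
  'l' at position 3: consonant
  'o' at position 4: vowel (running total: 1)
  'k' at position 5: consonant
  'j' at position 6: consonant
  'b' at position 7: consonant
Total vowels: 1

1


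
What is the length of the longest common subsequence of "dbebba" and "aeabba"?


LCS of "dbebba" and "aeabba"
DP table:
           a    e    a    b    b    a
      0    0    0    0    0    0    0
  d   0    0    0    0    0    0    0
  b   0    0    0    0    1    1    1
  e   0    0    1    1    1    1    1
  b   0    0    1    1    2    2    2
  b   0    0    1    1    2    3    3
  a   0    1    1    2    2    3    4
LCS length = dp[6][6] = 4

4


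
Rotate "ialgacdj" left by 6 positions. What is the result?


Input: "ialgacdj", rotate left by 6
First 6 characters: "ialgac"
Remaining characters: "dj"
Concatenate remaining + first: "dj" + "ialgac" = "djialgac"

djialgac


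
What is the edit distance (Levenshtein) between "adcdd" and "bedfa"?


Computing edit distance: "adcdd" -> "bedfa"
DP table:
           b    e    d    f    a
      0    1    2    3    4    5
  a   1    1    2    3    4    4
  d   2    2    2    2    3    4
  c   3    3    3    3    3    4
  d   4    4    4    3    4    4
  d   5    5    5    4    4    5
Edit distance = dp[5][5] = 5

5


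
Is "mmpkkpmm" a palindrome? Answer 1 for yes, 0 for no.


Input: mmpkkpmm
Reversed: mmpkkpmm
  Compare pos 0 ('m') with pos 7 ('m'): match
  Compare pos 1 ('m') with pos 6 ('m'): match
  Compare pos 2 ('p') with pos 5 ('p'): match
  Compare pos 3 ('k') with pos 4 ('k'): match
Result: palindrome

1


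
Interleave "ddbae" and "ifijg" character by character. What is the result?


Interleaving "ddbae" and "ifijg":
  Position 0: 'd' from first, 'i' from second => "di"
  Position 1: 'd' from first, 'f' from second => "df"
  Position 2: 'b' from first, 'i' from second => "bi"
  Position 3: 'a' from first, 'j' from second => "aj"
  Position 4: 'e' from first, 'g' from second => "eg"
Result: didfbiajeg

didfbiajeg


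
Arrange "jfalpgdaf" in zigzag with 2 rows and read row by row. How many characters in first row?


Zigzag "jfalpgdaf" into 2 rows:
Placing characters:
  'j' => row 0
  'f' => row 1
  'a' => row 0
  'l' => row 1
  'p' => row 0
  'g' => row 1
  'd' => row 0
  'a' => row 1
  'f' => row 0
Rows:
  Row 0: "japdf"
  Row 1: "flga"
First row length: 5

5


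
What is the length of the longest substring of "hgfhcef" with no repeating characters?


Input: "hgfhcef"
Sliding window (track last position of each char):
  Position 0 ('h'): window [0,0] length 1 -- new best
  Position 1 ('g'): window [0,1] length 2 -- new best
  Position 2 ('f'): window [0,2] length 3 -- new best
  Position 3 ('h'): repeat (last at 0), move window start to 1
  Position 3 ('h'): window [1,3] length 3
  Position 4 ('c'): window [1,4] length 4 -- new best
  Position 5 ('e'): window [1,5] length 5 -- new best
  Position 6 ('f'): repeat (last at 2), move window start to 3
  Position 6 ('f'): window [3,6] length 4
Longest substring with no repeats: "gfhce" with length 5

5


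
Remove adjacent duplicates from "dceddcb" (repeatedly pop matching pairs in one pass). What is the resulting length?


Input: dceddcb
Stack-based adjacent duplicate removal:
  Read 'd': push. Stack: d
  Read 'c': push. Stack: dc
  Read 'e': push. Stack: dce
  Read 'd': push. Stack: dced
  Read 'd': matches stack top 'd' => pop. Stack: dce
  Read 'c': push. Stack: dcec
  Read 'b': push. Stack: dcecb
Final stack: "dcecb" (length 5)

5


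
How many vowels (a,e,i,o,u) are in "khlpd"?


Input: khlpd
Checking each character:
  'k' at position 0: consonant
  'h' at position 1: consonant
  'l' at position 2: consonant
  'p' at position 3: consonant
  'd' at position 4: consonant
Total vowels: 0

0


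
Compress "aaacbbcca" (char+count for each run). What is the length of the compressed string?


Input: aaacbbcca
Runs:
  'a' x 3 => "a3"
  'c' x 1 => "c1"
  'b' x 2 => "b2"
  'c' x 2 => "c2"
  'a' x 1 => "a1"
Compressed: "a3c1b2c2a1"
Compressed length: 10

10


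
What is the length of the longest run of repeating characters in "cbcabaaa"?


Input: "cbcabaaa"
Scanning for longest run:
  Position 1 ('b'): new char, reset run to 1
  Position 2 ('c'): new char, reset run to 1
  Position 3 ('a'): new char, reset run to 1
  Position 4 ('b'): new char, reset run to 1
  Position 5 ('a'): new char, reset run to 1
  Position 6 ('a'): continues run of 'a', length=2
  Position 7 ('a'): continues run of 'a', length=3
Longest run: 'a' with length 3

3


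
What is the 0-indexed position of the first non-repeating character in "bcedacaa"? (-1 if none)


Input: bcedacaa
Character frequencies:
  'a': 3
  'b': 1
  'c': 2
  'd': 1
  'e': 1
Scanning left to right for freq == 1:
  Position 0 ('b'): unique! => answer = 0

0


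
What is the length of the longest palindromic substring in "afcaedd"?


Input: "afcaedd"
Checking substrings for palindromes:
  [5:7] "dd" (len 2) => palindrome
Longest palindromic substring: "dd" with length 2

2


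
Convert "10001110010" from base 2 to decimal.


Input: "10001110010" in base 2
Positional expansion:
  Digit '1' (value 1) x 2^10 = 1024
  Digit '0' (value 0) x 2^9 = 0
  Digit '0' (value 0) x 2^8 = 0
  Digit '0' (value 0) x 2^7 = 0
  Digit '1' (value 1) x 2^6 = 64
  Digit '1' (value 1) x 2^5 = 32
  Digit '1' (value 1) x 2^4 = 16
  Digit '0' (value 0) x 2^3 = 0
  Digit '0' (value 0) x 2^2 = 0
  Digit '1' (value 1) x 2^1 = 2
  Digit '0' (value 0) x 2^0 = 0
Sum = 1138

1138


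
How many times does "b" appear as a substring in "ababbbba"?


Searching for "b" in "ababbbba"
Scanning each position:
  Position 0: "a" => no
  Position 1: "b" => MATCH
  Position 2: "a" => no
  Position 3: "b" => MATCH
  Position 4: "b" => MATCH
  Position 5: "b" => MATCH
  Position 6: "b" => MATCH
  Position 7: "a" => no
Total occurrences: 5

5


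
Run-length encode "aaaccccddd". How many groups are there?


Input: aaaccccddd
Scanning for consecutive runs:
  Group 1: 'a' x 3 (positions 0-2)
  Group 2: 'c' x 4 (positions 3-6)
  Group 3: 'd' x 3 (positions 7-9)
Total groups: 3

3


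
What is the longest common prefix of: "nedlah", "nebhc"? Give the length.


Words: nedlah, nebhc
  Position 0: all 'n' => match
  Position 1: all 'e' => match
  Position 2: ('d', 'b') => mismatch, stop
LCP = "ne" (length 2)

2


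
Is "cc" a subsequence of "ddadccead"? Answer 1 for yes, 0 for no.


Check if "cc" is a subsequence of "ddadccead"
Greedy scan:
  Position 0 ('d'): no match needed
  Position 1 ('d'): no match needed
  Position 2 ('a'): no match needed
  Position 3 ('d'): no match needed
  Position 4 ('c'): matches sub[0] = 'c'
  Position 5 ('c'): matches sub[1] = 'c'
  Position 6 ('e'): no match needed
  Position 7 ('a'): no match needed
  Position 8 ('d'): no match needed
All 2 characters matched => is a subsequence

1


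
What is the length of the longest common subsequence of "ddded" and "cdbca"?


LCS of "ddded" and "cdbca"
DP table:
           c    d    b    c    a
      0    0    0    0    0    0
  d   0    0    1    1    1    1
  d   0    0    1    1    1    1
  d   0    0    1    1    1    1
  e   0    0    1    1    1    1
  d   0    0    1    1    1    1
LCS length = dp[5][5] = 1

1


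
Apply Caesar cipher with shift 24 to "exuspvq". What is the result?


Caesar cipher: shift "exuspvq" by 24
  'e' (pos 4) + 24 = pos 2 = 'c'
  'x' (pos 23) + 24 = pos 21 = 'v'
  'u' (pos 20) + 24 = pos 18 = 's'
  's' (pos 18) + 24 = pos 16 = 'q'
  'p' (pos 15) + 24 = pos 13 = 'n'
  'v' (pos 21) + 24 = pos 19 = 't'
  'q' (pos 16) + 24 = pos 14 = 'o'
Result: cvsqnto

cvsqnto


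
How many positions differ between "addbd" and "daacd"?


Comparing "addbd" and "daacd" position by position:
  Position 0: 'a' vs 'd' => DIFFER
  Position 1: 'd' vs 'a' => DIFFER
  Position 2: 'd' vs 'a' => DIFFER
  Position 3: 'b' vs 'c' => DIFFER
  Position 4: 'd' vs 'd' => same
Positions that differ: 4

4


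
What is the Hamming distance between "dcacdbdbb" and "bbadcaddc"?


Comparing "dcacdbdbb" and "bbadcaddc" position by position:
  Position 0: 'd' vs 'b' => differ
  Position 1: 'c' vs 'b' => differ
  Position 2: 'a' vs 'a' => same
  Position 3: 'c' vs 'd' => differ
  Position 4: 'd' vs 'c' => differ
  Position 5: 'b' vs 'a' => differ
  Position 6: 'd' vs 'd' => same
  Position 7: 'b' vs 'd' => differ
  Position 8: 'b' vs 'c' => differ
Total differences (Hamming distance): 7

7


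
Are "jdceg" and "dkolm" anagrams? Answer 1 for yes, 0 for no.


Strings: "jdceg", "dkolm"
Sorted first:  cdegj
Sorted second: dklmo
Differ at position 0: 'c' vs 'd' => not anagrams

0


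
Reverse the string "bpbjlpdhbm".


Input: bpbjlpdhbm
Reading characters right to left:
  Position 9: 'm'
  Position 8: 'b'
  Position 7: 'h'
  Position 6: 'd'
  Position 5: 'p'
  Position 4: 'l'
  Position 3: 'j'
  Position 2: 'b'
  Position 1: 'p'
  Position 0: 'b'
Reversed: mbhdpljbpb

mbhdpljbpb


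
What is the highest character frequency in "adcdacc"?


Input: adcdacc
Character counts:
  'a': 2
  'c': 3
  'd': 2
Maximum frequency: 3

3


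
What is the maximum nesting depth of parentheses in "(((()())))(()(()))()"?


Input: "(((()())))(()(()))()"
Tracking depth:
  Position 0 '(': depth becomes 1
  Position 1 '(': depth becomes 2
  Position 2 '(': depth becomes 3
  Position 3 '(': depth becomes 4
  Position 4 ')': depth becomes 3
  Position 5 '(': depth becomes 4
  Position 6 ')': depth becomes 3
  Position 7 ')': depth becomes 2
  Position 8 ')': depth becomes 1
  Position 9 ')': depth becomes 0
  Position 10 '(': depth becomes 1
  Position 11 '(': depth becomes 2
  Position 12 ')': depth becomes 1
  Position 13 '(': depth becomes 2
  Position 14 '(': depth becomes 3
  Position 15 ')': depth becomes 2
  Position 16 ')': depth becomes 1
  Position 17 ')': depth becomes 0
  Position 18 '(': depth becomes 1
  Position 19 ')': depth becomes 0
Maximum depth reached: 4

4


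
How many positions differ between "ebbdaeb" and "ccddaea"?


Comparing "ebbdaeb" and "ccddaea" position by position:
  Position 0: 'e' vs 'c' => DIFFER
  Position 1: 'b' vs 'c' => DIFFER
  Position 2: 'b' vs 'd' => DIFFER
  Position 3: 'd' vs 'd' => same
  Position 4: 'a' vs 'a' => same
  Position 5: 'e' vs 'e' => same
  Position 6: 'b' vs 'a' => DIFFER
Positions that differ: 4

4


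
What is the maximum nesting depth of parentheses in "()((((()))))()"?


Input: "()((((()))))()"
Tracking depth:
  Position 0 '(': depth becomes 1
  Position 1 ')': depth becomes 0
  Position 2 '(': depth becomes 1
  Position 3 '(': depth becomes 2
  Position 4 '(': depth becomes 3
  Position 5 '(': depth becomes 4
  Position 6 '(': depth becomes 5
  Position 7 ')': depth becomes 4
  Position 8 ')': depth becomes 3
  Position 9 ')': depth becomes 2
  Position 10 ')': depth becomes 1
  Position 11 ')': depth becomes 0
  Position 12 '(': depth becomes 1
  Position 13 ')': depth becomes 0
Maximum depth reached: 5

5


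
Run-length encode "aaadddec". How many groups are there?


Input: aaadddec
Scanning for consecutive runs:
  Group 1: 'a' x 3 (positions 0-2)
  Group 2: 'd' x 3 (positions 3-5)
  Group 3: 'e' x 1 (positions 6-6)
  Group 4: 'c' x 1 (positions 7-7)
Total groups: 4

4


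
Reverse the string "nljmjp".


Input: nljmjp
Reading characters right to left:
  Position 5: 'p'
  Position 4: 'j'
  Position 3: 'm'
  Position 2: 'j'
  Position 1: 'l'
  Position 0: 'n'
Reversed: pjmjln

pjmjln


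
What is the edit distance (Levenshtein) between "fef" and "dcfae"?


Computing edit distance: "fef" -> "dcfae"
DP table:
           d    c    f    a    e
      0    1    2    3    4    5
  f   1    1    2    2    3    4
  e   2    2    2    3    3    3
  f   3    3    3    2    3    4
Edit distance = dp[3][5] = 4

4


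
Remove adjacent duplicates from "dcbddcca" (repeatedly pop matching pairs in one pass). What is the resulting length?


Input: dcbddcca
Stack-based adjacent duplicate removal:
  Read 'd': push. Stack: d
  Read 'c': push. Stack: dc
  Read 'b': push. Stack: dcb
  Read 'd': push. Stack: dcbd
  Read 'd': matches stack top 'd' => pop. Stack: dcb
  Read 'c': push. Stack: dcbc
  Read 'c': matches stack top 'c' => pop. Stack: dcb
  Read 'a': push. Stack: dcba
Final stack: "dcba" (length 4)

4


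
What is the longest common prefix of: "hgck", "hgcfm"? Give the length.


Words: hgck, hgcfm
  Position 0: all 'h' => match
  Position 1: all 'g' => match
  Position 2: all 'c' => match
  Position 3: ('k', 'f') => mismatch, stop
LCP = "hgc" (length 3)

3


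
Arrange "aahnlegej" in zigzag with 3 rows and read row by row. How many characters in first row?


Zigzag "aahnlegej" into 3 rows:
Placing characters:
  'a' => row 0
  'a' => row 1
  'h' => row 2
  'n' => row 1
  'l' => row 0
  'e' => row 1
  'g' => row 2
  'e' => row 1
  'j' => row 0
Rows:
  Row 0: "alj"
  Row 1: "anee"
  Row 2: "hg"
First row length: 3

3


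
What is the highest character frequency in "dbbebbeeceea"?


Input: dbbebbeeceea
Character counts:
  'a': 1
  'b': 4
  'c': 1
  'd': 1
  'e': 5
Maximum frequency: 5

5


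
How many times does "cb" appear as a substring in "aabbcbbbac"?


Searching for "cb" in "aabbcbbbac"
Scanning each position:
  Position 0: "aa" => no
  Position 1: "ab" => no
  Position 2: "bb" => no
  Position 3: "bc" => no
  Position 4: "cb" => MATCH
  Position 5: "bb" => no
  Position 6: "bb" => no
  Position 7: "ba" => no
  Position 8: "ac" => no
Total occurrences: 1

1


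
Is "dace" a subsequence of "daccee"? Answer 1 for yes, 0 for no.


Check if "dace" is a subsequence of "daccee"
Greedy scan:
  Position 0 ('d'): matches sub[0] = 'd'
  Position 1 ('a'): matches sub[1] = 'a'
  Position 2 ('c'): matches sub[2] = 'c'
  Position 3 ('c'): no match needed
  Position 4 ('e'): matches sub[3] = 'e'
  Position 5 ('e'): no match needed
All 4 characters matched => is a subsequence

1


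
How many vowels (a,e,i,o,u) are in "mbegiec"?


Input: mbegiec
Checking each character:
  'm' at position 0: consonant
  'b' at position 1: consonant
  'e' at position 2: vowel (running total: 1)
  'g' at position 3: consonant
  'i' at position 4: vowel (running total: 2)
  'e' at position 5: vowel (running total: 3)
  'c' at position 6: consonant
Total vowels: 3

3


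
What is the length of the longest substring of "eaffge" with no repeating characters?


Input: "eaffge"
Sliding window (track last position of each char):
  Position 0 ('e'): window [0,0] length 1 -- new best
  Position 1 ('a'): window [0,1] length 2 -- new best
  Position 2 ('f'): window [0,2] length 3 -- new best
  Position 3 ('f'): repeat (last at 2), move window start to 3
  Position 3 ('f'): window [3,3] length 1
  Position 4 ('g'): window [3,4] length 2
  Position 5 ('e'): window [3,5] length 3
Longest substring with no repeats: "eaf" with length 3

3


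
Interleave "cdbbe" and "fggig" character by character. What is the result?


Interleaving "cdbbe" and "fggig":
  Position 0: 'c' from first, 'f' from second => "cf"
  Position 1: 'd' from first, 'g' from second => "dg"
  Position 2: 'b' from first, 'g' from second => "bg"
  Position 3: 'b' from first, 'i' from second => "bi"
  Position 4: 'e' from first, 'g' from second => "eg"
Result: cfdgbgbieg

cfdgbgbieg


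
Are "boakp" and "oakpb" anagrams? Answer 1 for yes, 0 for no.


Strings: "boakp", "oakpb"
Sorted first:  abkop
Sorted second: abkop
Sorted forms match => anagrams

1


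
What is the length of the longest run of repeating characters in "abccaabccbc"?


Input: "abccaabccbc"
Scanning for longest run:
  Position 1 ('b'): new char, reset run to 1
  Position 2 ('c'): new char, reset run to 1
  Position 3 ('c'): continues run of 'c', length=2
  Position 4 ('a'): new char, reset run to 1
  Position 5 ('a'): continues run of 'a', length=2
  Position 6 ('b'): new char, reset run to 1
  Position 7 ('c'): new char, reset run to 1
  Position 8 ('c'): continues run of 'c', length=2
  Position 9 ('b'): new char, reset run to 1
  Position 10 ('c'): new char, reset run to 1
Longest run: 'c' with length 2

2


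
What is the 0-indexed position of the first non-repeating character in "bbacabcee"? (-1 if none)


Input: bbacabcee
Character frequencies:
  'a': 2
  'b': 3
  'c': 2
  'e': 2
Scanning left to right for freq == 1:
  Position 0 ('b'): freq=3, skip
  Position 1 ('b'): freq=3, skip
  Position 2 ('a'): freq=2, skip
  Position 3 ('c'): freq=2, skip
  Position 4 ('a'): freq=2, skip
  Position 5 ('b'): freq=3, skip
  Position 6 ('c'): freq=2, skip
  Position 7 ('e'): freq=2, skip
  Position 8 ('e'): freq=2, skip
  No unique character found => answer = -1

-1
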